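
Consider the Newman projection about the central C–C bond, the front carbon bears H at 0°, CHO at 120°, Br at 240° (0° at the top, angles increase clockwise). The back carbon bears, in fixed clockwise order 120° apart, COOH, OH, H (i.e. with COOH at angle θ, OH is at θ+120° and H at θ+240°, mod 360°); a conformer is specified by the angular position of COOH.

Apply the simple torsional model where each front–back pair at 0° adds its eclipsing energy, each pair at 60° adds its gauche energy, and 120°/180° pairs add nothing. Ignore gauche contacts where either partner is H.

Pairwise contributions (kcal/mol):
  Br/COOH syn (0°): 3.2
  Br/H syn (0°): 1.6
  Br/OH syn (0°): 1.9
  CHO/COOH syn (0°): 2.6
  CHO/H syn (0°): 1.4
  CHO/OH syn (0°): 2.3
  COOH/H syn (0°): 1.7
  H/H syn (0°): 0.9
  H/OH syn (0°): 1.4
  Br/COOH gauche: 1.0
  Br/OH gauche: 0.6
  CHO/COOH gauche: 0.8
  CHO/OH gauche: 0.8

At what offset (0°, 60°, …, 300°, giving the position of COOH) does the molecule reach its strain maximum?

COOH at 0° (eclipsed): H(0°)/COOH(0°) eclipsed 1.7; CHO(120°)/OH(120°) eclipsed 2.3; Br(240°)/H(240°) eclipsed 1.6 → 5.6 kcal/mol.
COOH at 60° (staggered): CHO(120°)/COOH(60°) gauche 0.8; CHO(120°)/OH(180°) gauche 0.8; Br(240°)/OH(180°) gauche 0.6 → 2.2 kcal/mol.
COOH at 120° (eclipsed): H(0°)/H(0°) eclipsed 0.9; CHO(120°)/COOH(120°) eclipsed 2.6; Br(240°)/OH(240°) eclipsed 1.9 → 5.4 kcal/mol.
COOH at 180° (staggered): CHO(120°)/COOH(180°) gauche 0.8; Br(240°)/COOH(180°) gauche 1.0; Br(240°)/OH(300°) gauche 0.6 → 2.4 kcal/mol.
COOH at 240° (eclipsed): H(0°)/OH(0°) eclipsed 1.4; CHO(120°)/H(120°) eclipsed 1.4; Br(240°)/COOH(240°) eclipsed 3.2 → 6.0 kcal/mol.
COOH at 300° (staggered): CHO(120°)/OH(60°) gauche 0.8; Br(240°)/COOH(300°) gauche 1.0 → 1.8 kcal/mol.
The maximum (6.0 kcal/mol) occurs with COOH at 240°.

240°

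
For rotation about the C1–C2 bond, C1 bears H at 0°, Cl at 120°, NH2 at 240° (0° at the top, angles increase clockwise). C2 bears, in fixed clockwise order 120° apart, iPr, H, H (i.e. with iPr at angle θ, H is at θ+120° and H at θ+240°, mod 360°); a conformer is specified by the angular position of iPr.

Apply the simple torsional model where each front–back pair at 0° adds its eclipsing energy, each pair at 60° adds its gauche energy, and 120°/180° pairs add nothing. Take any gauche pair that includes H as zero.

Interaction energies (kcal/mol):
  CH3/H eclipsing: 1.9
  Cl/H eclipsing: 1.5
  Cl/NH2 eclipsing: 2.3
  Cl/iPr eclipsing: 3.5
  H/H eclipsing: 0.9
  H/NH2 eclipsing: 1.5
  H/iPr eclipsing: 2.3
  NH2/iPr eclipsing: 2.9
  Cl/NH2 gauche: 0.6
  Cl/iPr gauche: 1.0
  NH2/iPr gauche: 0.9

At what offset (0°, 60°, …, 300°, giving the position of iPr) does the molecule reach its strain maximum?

120°

iPr at 0° (eclipsed): H–iPr eclipsed, Cl–H eclipsed, NH2–H eclipsed; 2.3 + 1.5 + 1.5 = 5.3 kcal/mol.
iPr at 60° (staggered): Cl–iPr gauche; 1.0 = 1.0 kcal/mol.
iPr at 120° (eclipsed): H–H eclipsed, Cl–iPr eclipsed, NH2–H eclipsed; 0.9 + 3.5 + 1.5 = 5.9 kcal/mol.
iPr at 180° (staggered): Cl–iPr gauche, NH2–iPr gauche; 1.0 + 0.9 = 1.9 kcal/mol.
iPr at 240° (eclipsed): H–H eclipsed, Cl–H eclipsed, NH2–iPr eclipsed; 0.9 + 1.5 + 2.9 = 5.3 kcal/mol.
iPr at 300° (staggered): NH2–iPr gauche; 0.9 = 0.9 kcal/mol.
The maximum (5.9 kcal/mol) occurs with iPr at 120°.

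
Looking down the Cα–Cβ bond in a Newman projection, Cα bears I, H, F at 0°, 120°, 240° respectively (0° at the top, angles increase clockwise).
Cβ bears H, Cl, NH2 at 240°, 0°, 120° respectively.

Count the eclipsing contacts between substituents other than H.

Non-H eclipsing pairs: I(0°)/Cl(0°) — 1 interaction.

1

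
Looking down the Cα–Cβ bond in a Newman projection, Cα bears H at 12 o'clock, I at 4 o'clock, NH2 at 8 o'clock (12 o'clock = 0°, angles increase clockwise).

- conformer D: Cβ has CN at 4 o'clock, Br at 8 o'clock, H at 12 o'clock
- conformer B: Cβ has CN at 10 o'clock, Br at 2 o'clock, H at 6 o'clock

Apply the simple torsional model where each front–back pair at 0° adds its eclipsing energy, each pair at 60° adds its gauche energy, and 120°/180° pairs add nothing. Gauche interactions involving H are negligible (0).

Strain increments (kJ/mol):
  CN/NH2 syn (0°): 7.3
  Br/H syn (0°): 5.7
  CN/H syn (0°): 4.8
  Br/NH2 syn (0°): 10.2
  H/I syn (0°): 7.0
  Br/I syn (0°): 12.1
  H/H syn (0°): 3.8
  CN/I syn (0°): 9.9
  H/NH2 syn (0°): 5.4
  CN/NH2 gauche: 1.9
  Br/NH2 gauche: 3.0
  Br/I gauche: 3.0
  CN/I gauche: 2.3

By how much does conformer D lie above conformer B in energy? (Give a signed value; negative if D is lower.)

D (eclipsed): H–H eclipsed, I–CN eclipsed, NH2–Br eclipsed; 3.8 + 9.9 + 10.2 = 23.9 kJ/mol.
B (staggered): I–Br gauche, NH2–CN gauche; 3.0 + 1.9 = 4.9 kJ/mol.
E(D) − E(B) = 23.9 − 4.9 = +19.0 kJ/mol.

+19.0 kJ/mol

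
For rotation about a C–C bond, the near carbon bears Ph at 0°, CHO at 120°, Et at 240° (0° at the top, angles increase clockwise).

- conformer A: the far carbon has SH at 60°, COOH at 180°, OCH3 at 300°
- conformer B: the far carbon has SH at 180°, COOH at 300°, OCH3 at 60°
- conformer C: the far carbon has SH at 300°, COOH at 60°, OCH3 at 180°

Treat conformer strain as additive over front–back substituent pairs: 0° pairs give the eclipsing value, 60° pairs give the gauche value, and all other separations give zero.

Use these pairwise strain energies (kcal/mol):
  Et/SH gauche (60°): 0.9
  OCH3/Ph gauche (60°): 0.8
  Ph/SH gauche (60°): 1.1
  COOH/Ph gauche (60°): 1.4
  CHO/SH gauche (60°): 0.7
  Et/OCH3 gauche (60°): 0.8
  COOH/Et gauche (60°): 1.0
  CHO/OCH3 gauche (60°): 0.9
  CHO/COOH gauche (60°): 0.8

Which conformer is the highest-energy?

C

A (staggered): Ph–SH gauche, Ph–OCH3 gauche, CHO–SH gauche, CHO–COOH gauche, Et–COOH gauche, Et–OCH3 gauche; 1.1 + 0.8 + 0.7 + 0.8 + 1.0 + 0.8 = 5.2 kcal/mol.
B (staggered): Ph–COOH gauche, Ph–OCH3 gauche, CHO–SH gauche, CHO–OCH3 gauche, Et–SH gauche, Et–COOH gauche; 1.4 + 0.8 + 0.7 + 0.9 + 0.9 + 1.0 = 5.7 kcal/mol.
C (staggered): Ph–SH gauche, Ph–COOH gauche, CHO–COOH gauche, CHO–OCH3 gauche, Et–SH gauche, Et–OCH3 gauche; 1.1 + 1.4 + 0.8 + 0.9 + 0.9 + 0.8 = 5.9 kcal/mol.
C has the highest total (5.9 kcal/mol).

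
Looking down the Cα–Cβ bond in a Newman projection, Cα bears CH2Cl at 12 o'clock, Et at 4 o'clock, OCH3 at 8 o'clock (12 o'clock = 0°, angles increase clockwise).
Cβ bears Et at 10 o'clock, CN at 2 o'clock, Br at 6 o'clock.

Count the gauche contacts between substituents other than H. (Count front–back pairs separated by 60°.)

6

Non-H gauche pairs: CH2Cl(0°)/Et(300°); CH2Cl(0°)/CN(60°); Et(120°)/CN(60°); Et(120°)/Br(180°); OCH3(240°)/Et(300°); OCH3(240°)/Br(180°) — 6 interactions.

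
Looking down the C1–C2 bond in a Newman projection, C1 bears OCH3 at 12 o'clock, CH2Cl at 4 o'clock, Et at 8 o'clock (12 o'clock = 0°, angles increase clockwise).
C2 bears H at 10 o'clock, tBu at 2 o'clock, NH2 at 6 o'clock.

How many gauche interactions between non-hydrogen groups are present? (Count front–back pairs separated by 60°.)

Non-H gauche pairs: OCH3(0°)/tBu(60°); CH2Cl(120°)/tBu(60°); CH2Cl(120°)/NH2(180°); Et(240°)/NH2(180°) — 4 interactions.

4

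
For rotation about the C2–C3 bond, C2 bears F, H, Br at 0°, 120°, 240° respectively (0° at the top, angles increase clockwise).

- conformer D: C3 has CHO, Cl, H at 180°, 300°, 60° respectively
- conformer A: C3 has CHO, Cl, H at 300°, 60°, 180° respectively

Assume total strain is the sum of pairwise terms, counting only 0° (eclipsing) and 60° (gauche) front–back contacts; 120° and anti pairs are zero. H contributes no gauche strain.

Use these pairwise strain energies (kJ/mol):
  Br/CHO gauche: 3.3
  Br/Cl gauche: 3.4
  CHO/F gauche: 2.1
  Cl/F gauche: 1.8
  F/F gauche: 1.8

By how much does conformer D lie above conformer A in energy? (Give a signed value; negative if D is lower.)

+1.3 kJ/mol

D (staggered): F(0°)/Cl(300°) gauche 1.8; Br(240°)/CHO(180°) gauche 3.3; Br(240°)/Cl(300°) gauche 3.4 → 8.5 kJ/mol.
A (staggered): F(0°)/CHO(300°) gauche 2.1; F(0°)/Cl(60°) gauche 1.8; Br(240°)/CHO(300°) gauche 3.3 → 7.2 kJ/mol.
E(D) − E(A) = 8.5 − 7.2 = +1.3 kJ/mol.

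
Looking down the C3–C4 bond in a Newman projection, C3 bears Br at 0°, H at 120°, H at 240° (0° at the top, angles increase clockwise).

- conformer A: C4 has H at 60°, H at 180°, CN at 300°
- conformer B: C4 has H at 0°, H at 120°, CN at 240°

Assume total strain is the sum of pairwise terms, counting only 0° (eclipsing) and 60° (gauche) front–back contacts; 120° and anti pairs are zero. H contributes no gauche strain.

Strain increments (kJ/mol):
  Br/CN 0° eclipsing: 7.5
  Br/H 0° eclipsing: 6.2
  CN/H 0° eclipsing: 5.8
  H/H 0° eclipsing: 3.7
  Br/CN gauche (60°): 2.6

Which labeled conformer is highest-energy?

B

A (staggered): Br–CN gauche; 2.6 = 2.6 kJ/mol.
B (eclipsed): Br–H eclipsed, H–H eclipsed, H–CN eclipsed; 6.2 + 3.7 + 5.8 = 15.7 kJ/mol.
B has the highest total (15.7 kJ/mol).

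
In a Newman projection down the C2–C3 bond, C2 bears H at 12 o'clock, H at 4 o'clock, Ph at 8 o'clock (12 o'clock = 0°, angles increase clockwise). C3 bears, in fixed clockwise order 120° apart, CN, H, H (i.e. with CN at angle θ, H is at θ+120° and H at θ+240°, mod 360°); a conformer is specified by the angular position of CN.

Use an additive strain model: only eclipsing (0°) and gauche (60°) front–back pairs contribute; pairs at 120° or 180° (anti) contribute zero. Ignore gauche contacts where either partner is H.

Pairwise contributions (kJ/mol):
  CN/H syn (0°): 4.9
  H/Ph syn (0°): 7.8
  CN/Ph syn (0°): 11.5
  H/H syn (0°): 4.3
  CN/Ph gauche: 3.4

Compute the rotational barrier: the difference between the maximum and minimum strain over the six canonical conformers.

CN at 0° (eclipsed): H(0°)/CN(0°) eclipsed 4.9; H(120°)/H(120°) eclipsed 4.3; Ph(240°)/H(240°) eclipsed 7.8 → 17.0 kJ/mol.
CN at 60° (staggered): no non-H gauche contacts → 0.0 kJ/mol.
CN at 120° (eclipsed): H(0°)/H(0°) eclipsed 4.3; H(120°)/CN(120°) eclipsed 4.9; Ph(240°)/H(240°) eclipsed 7.8 → 17.0 kJ/mol.
CN at 180° (staggered): Ph(240°)/CN(180°) gauche 3.4 → 3.4 kJ/mol.
CN at 240° (eclipsed): H(0°)/H(0°) eclipsed 4.3; H(120°)/H(120°) eclipsed 4.3; Ph(240°)/CN(240°) eclipsed 11.5 → 20.1 kJ/mol.
CN at 300° (staggered): Ph(240°)/CN(300°) gauche 3.4 → 3.4 kJ/mol.
Max at 240° (20.1 kJ/mol), min at 60° (0.0 kJ/mol); barrier = 20.1 kJ/mol.

20.1 kJ/mol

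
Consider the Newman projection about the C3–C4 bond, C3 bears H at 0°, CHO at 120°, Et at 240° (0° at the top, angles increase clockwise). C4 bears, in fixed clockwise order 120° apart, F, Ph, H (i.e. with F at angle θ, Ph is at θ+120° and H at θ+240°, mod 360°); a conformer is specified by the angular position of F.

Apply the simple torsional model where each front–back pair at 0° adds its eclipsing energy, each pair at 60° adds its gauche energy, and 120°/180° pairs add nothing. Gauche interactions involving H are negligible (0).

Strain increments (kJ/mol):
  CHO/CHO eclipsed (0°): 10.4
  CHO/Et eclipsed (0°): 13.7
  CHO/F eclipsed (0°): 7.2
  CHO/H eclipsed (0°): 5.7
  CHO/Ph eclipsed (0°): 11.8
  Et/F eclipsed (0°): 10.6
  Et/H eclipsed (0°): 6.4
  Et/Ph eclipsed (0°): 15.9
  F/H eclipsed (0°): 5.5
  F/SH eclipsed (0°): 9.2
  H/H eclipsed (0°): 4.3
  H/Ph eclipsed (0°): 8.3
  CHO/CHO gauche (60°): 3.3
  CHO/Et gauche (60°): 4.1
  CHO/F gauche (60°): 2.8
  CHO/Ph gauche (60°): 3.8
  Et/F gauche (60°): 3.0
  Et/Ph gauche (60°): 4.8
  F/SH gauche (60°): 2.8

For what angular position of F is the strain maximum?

120°

F at 0° (eclipsed): H(0°)/F(0°) eclipsed 5.5; CHO(120°)/Ph(120°) eclipsed 11.8; Et(240°)/H(240°) eclipsed 6.4 → 23.7 kJ/mol.
F at 60° (staggered): CHO(120°)/F(60°) gauche 2.8; CHO(120°)/Ph(180°) gauche 3.8; Et(240°)/Ph(180°) gauche 4.8 → 11.4 kJ/mol.
F at 120° (eclipsed): H(0°)/H(0°) eclipsed 4.3; CHO(120°)/F(120°) eclipsed 7.2; Et(240°)/Ph(240°) eclipsed 15.9 → 27.4 kJ/mol.
F at 180° (staggered): CHO(120°)/F(180°) gauche 2.8; Et(240°)/F(180°) gauche 3.0; Et(240°)/Ph(300°) gauche 4.8 → 10.6 kJ/mol.
F at 240° (eclipsed): H(0°)/Ph(0°) eclipsed 8.3; CHO(120°)/H(120°) eclipsed 5.7; Et(240°)/F(240°) eclipsed 10.6 → 24.6 kJ/mol.
F at 300° (staggered): CHO(120°)/Ph(60°) gauche 3.8; Et(240°)/F(300°) gauche 3.0 → 6.8 kJ/mol.
The maximum (27.4 kJ/mol) occurs with F at 120°.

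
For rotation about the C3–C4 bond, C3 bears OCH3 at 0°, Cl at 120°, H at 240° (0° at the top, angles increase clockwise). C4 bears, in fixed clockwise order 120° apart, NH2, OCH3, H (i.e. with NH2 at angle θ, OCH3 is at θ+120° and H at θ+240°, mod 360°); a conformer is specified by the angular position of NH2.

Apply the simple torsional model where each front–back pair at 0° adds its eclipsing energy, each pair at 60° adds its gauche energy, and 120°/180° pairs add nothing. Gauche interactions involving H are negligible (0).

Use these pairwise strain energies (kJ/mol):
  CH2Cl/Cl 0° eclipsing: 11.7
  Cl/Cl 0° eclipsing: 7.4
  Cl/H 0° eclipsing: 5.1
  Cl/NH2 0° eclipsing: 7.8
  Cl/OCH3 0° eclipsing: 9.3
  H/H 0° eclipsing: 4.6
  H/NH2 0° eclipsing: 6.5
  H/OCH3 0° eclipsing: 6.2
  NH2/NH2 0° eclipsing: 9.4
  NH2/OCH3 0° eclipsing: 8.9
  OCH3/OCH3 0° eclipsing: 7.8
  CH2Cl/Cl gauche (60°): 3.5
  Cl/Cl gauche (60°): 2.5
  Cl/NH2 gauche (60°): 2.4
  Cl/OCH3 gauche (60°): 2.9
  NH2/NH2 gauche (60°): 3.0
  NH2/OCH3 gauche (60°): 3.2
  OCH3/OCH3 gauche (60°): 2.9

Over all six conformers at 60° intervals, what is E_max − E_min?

NH2 at 0° is eclipsed. OCH3 at 0° is eclipsed with NH2 at 0° (8.9); Cl at 120° is eclipsed with OCH3 at 120° (9.3); H at 240° is eclipsed with H at 240° (4.6). Total 22.8 kJ/mol.
NH2 at 60° is staggered. OCH3 at 0° is gauche with NH2 at 60° (3.2); Cl at 120° is gauche with NH2 at 60° (2.4); Cl at 120° is gauche with OCH3 at 180° (2.9). Total 8.5 kJ/mol.
NH2 at 120° is eclipsed. OCH3 at 0° is eclipsed with H at 0° (6.2); Cl at 120° is eclipsed with NH2 at 120° (7.8); H at 240° is eclipsed with OCH3 at 240° (6.2). Total 20.2 kJ/mol.
NH2 at 180° is staggered. OCH3 at 0° is gauche with OCH3 at 300° (2.9); Cl at 120° is gauche with NH2 at 180° (2.4). Total 5.3 kJ/mol.
NH2 at 240° is eclipsed. OCH3 at 0° is eclipsed with OCH3 at 0° (7.8); Cl at 120° is eclipsed with H at 120° (5.1); H at 240° is eclipsed with NH2 at 240° (6.5). Total 19.4 kJ/mol.
NH2 at 300° is staggered. OCH3 at 0° is gauche with NH2 at 300° (3.2); OCH3 at 0° is gauche with OCH3 at 60° (2.9); Cl at 120° is gauche with OCH3 at 60° (2.9). Total 9.0 kJ/mol.
Max at 0° (22.8 kJ/mol), min at 180° (5.3 kJ/mol); barrier = 17.5 kJ/mol.

17.5 kJ/mol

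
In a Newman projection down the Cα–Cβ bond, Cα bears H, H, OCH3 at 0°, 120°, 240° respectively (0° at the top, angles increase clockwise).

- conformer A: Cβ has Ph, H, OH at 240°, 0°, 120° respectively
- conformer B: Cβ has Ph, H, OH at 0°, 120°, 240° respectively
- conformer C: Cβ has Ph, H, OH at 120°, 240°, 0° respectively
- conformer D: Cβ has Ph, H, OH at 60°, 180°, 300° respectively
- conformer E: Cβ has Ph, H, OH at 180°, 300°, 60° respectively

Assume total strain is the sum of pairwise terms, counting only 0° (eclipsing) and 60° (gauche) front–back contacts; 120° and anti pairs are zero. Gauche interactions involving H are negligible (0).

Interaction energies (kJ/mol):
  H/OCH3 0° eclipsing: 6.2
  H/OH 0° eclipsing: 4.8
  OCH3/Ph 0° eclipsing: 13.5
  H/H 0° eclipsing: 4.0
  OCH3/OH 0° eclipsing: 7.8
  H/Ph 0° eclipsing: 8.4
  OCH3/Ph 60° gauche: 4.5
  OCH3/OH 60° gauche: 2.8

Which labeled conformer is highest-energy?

A is eclipsed. H at 0° is eclipsed with H at 0° (4.0); H at 120° is eclipsed with OH at 120° (4.8); OCH3 at 240° is eclipsed with Ph at 240° (13.5). Total 22.3 kJ/mol.
B is eclipsed. H at 0° is eclipsed with Ph at 0° (8.4); H at 120° is eclipsed with H at 120° (4.0); OCH3 at 240° is eclipsed with OH at 240° (7.8). Total 20.2 kJ/mol.
C is eclipsed. H at 0° is eclipsed with OH at 0° (4.8); H at 120° is eclipsed with Ph at 120° (8.4); OCH3 at 240° is eclipsed with H at 240° (6.2). Total 19.4 kJ/mol.
D is staggered. OCH3 at 240° is gauche with OH at 300° (2.8). Total 2.8 kJ/mol.
E is staggered. OCH3 at 240° is gauche with Ph at 180° (4.5). Total 4.5 kJ/mol.
A has the highest total (22.3 kJ/mol).

A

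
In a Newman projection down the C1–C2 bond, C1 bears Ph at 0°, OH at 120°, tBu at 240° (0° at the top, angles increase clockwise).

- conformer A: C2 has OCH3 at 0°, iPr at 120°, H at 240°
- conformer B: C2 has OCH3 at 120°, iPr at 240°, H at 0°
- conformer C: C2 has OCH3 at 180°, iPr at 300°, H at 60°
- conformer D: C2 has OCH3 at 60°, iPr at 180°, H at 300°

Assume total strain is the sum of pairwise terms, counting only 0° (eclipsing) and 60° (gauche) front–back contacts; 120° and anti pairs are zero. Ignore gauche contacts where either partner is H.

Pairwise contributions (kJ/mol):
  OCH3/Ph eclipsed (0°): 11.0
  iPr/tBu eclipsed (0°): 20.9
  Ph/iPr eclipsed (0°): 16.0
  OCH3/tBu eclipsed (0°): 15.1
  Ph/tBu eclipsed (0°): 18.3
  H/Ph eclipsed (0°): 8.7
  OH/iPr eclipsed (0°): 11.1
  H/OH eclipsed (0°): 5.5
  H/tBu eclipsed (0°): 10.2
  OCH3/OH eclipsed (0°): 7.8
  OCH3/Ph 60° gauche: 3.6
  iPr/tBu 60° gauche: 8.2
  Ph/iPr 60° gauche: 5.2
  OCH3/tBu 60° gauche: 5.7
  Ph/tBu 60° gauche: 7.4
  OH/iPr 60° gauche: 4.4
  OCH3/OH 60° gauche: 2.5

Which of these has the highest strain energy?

B

A is eclipsed. Ph at 0° is eclipsed with OCH3 at 0° (11.0); OH at 120° is eclipsed with iPr at 120° (11.1); tBu at 240° is eclipsed with H at 240° (10.2). Total 32.3 kJ/mol.
B is eclipsed. Ph at 0° is eclipsed with H at 0° (8.7); OH at 120° is eclipsed with OCH3 at 120° (7.8); tBu at 240° is eclipsed with iPr at 240° (20.9). Total 37.4 kJ/mol.
C is staggered. Ph at 0° is gauche with iPr at 300° (5.2); OH at 120° is gauche with OCH3 at 180° (2.5); tBu at 240° is gauche with OCH3 at 180° (5.7); tBu at 240° is gauche with iPr at 300° (8.2). Total 21.6 kJ/mol.
D is staggered. Ph at 0° is gauche with OCH3 at 60° (3.6); OH at 120° is gauche with OCH3 at 60° (2.5); OH at 120° is gauche with iPr at 180° (4.4); tBu at 240° is gauche with iPr at 180° (8.2). Total 18.7 kJ/mol.
B has the highest total (37.4 kJ/mol).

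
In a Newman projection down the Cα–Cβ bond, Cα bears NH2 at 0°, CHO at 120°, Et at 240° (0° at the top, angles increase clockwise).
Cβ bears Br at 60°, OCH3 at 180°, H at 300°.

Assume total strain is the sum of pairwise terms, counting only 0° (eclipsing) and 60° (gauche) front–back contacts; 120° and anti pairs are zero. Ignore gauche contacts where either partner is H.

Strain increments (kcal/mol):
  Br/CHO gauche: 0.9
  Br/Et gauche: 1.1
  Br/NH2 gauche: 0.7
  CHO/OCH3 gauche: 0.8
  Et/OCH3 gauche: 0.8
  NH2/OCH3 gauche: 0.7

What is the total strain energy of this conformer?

This conformer (staggered): NH2(0°)/Br(60°) gauche 0.7; CHO(120°)/Br(60°) gauche 0.9; CHO(120°)/OCH3(180°) gauche 0.8; Et(240°)/OCH3(180°) gauche 0.8 → 3.2 kcal/mol.

3.2 kcal/mol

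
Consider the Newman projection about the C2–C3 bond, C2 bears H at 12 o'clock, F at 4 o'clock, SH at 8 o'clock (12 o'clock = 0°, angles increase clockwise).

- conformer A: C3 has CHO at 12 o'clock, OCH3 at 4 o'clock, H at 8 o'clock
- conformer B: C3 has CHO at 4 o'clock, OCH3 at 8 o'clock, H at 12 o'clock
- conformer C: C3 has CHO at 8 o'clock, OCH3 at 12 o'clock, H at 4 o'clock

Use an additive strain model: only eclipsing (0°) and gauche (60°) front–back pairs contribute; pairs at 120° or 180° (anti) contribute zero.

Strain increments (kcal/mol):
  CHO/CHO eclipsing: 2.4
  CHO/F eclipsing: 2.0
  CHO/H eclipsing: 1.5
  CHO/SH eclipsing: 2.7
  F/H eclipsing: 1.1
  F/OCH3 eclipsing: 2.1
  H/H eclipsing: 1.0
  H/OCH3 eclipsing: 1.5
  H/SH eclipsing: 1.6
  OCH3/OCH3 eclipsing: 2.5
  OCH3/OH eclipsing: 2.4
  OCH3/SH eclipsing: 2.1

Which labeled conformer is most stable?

A is eclipsed. H at 0° is eclipsed with CHO at 0° (1.5); F at 120° is eclipsed with OCH3 at 120° (2.1); SH at 240° is eclipsed with H at 240° (1.6). Total 5.2 kcal/mol.
B is eclipsed. H at 0° is eclipsed with H at 0° (1.0); F at 120° is eclipsed with CHO at 120° (2.0); SH at 240° is eclipsed with OCH3 at 240° (2.1). Total 5.1 kcal/mol.
C is eclipsed. H at 0° is eclipsed with OCH3 at 0° (1.5); F at 120° is eclipsed with H at 120° (1.1); SH at 240° is eclipsed with CHO at 240° (2.7). Total 5.3 kcal/mol.
B has the lowest total (5.1 kcal/mol).

B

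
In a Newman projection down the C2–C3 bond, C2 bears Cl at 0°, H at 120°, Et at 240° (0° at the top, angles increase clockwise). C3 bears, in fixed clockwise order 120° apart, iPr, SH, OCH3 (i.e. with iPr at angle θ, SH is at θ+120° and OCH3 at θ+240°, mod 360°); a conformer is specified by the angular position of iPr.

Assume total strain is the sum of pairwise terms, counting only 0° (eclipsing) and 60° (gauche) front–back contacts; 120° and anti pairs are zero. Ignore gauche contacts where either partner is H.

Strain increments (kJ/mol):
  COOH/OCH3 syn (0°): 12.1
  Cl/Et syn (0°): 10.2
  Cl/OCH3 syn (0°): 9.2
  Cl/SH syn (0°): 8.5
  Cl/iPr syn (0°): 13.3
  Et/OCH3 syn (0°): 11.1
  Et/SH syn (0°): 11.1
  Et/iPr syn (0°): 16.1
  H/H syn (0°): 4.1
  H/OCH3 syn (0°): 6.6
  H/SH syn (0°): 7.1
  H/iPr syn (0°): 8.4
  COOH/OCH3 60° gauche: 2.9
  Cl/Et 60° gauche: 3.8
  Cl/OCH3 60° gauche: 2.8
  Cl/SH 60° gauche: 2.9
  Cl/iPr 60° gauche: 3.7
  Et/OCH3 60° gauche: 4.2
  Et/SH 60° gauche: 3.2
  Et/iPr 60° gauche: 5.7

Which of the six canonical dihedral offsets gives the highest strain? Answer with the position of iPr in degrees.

iPr at 0° is eclipsed. Cl at 0° is eclipsed with iPr at 0° (13.3); H at 120° is eclipsed with SH at 120° (7.1); Et at 240° is eclipsed with OCH3 at 240° (11.1). Total 31.5 kJ/mol.
iPr at 60° is staggered. Cl at 0° is gauche with iPr at 60° (3.7); Cl at 0° is gauche with OCH3 at 300° (2.8); Et at 240° is gauche with SH at 180° (3.2); Et at 240° is gauche with OCH3 at 300° (4.2). Total 13.9 kJ/mol.
iPr at 120° is eclipsed. Cl at 0° is eclipsed with OCH3 at 0° (9.2); H at 120° is eclipsed with iPr at 120° (8.4); Et at 240° is eclipsed with SH at 240° (11.1). Total 28.7 kJ/mol.
iPr at 180° is staggered. Cl at 0° is gauche with SH at 300° (2.9); Cl at 0° is gauche with OCH3 at 60° (2.8); Et at 240° is gauche with iPr at 180° (5.7); Et at 240° is gauche with SH at 300° (3.2). Total 14.6 kJ/mol.
iPr at 240° is eclipsed. Cl at 0° is eclipsed with SH at 0° (8.5); H at 120° is eclipsed with OCH3 at 120° (6.6); Et at 240° is eclipsed with iPr at 240° (16.1). Total 31.2 kJ/mol.
iPr at 300° is staggered. Cl at 0° is gauche with iPr at 300° (3.7); Cl at 0° is gauche with SH at 60° (2.9); Et at 240° is gauche with iPr at 300° (5.7); Et at 240° is gauche with OCH3 at 180° (4.2). Total 16.5 kJ/mol.
The maximum (31.5 kJ/mol) occurs with iPr at 0°.

0°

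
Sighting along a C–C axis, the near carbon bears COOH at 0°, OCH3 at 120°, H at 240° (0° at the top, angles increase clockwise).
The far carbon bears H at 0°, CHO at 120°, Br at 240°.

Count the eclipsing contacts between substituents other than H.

1

Non-H eclipsing pairs: OCH3(120°)/CHO(120°) — 1 interaction.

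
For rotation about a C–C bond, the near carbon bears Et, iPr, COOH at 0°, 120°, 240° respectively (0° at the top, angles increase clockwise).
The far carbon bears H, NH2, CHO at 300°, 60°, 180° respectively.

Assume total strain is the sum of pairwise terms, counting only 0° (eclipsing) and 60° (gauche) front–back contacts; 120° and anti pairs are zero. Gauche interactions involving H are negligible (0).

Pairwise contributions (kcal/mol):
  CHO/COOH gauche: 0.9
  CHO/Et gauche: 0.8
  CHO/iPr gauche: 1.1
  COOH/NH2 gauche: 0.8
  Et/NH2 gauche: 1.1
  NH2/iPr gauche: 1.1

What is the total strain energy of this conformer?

This conformer (staggered): Et(0°)/NH2(60°) gauche 1.1; iPr(120°)/NH2(60°) gauche 1.1; iPr(120°)/CHO(180°) gauche 1.1; COOH(240°)/CHO(180°) gauche 0.9 → 4.2 kcal/mol.

4.2 kcal/mol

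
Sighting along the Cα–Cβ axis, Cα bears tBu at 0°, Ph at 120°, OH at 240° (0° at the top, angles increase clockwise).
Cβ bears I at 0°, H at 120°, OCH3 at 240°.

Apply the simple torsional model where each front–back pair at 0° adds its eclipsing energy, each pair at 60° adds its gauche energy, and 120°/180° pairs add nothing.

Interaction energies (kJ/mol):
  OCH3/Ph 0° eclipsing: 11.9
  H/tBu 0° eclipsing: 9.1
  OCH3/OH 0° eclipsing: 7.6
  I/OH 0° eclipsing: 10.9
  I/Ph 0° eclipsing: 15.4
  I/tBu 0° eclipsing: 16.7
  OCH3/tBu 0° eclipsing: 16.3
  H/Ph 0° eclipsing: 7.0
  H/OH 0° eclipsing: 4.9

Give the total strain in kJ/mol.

31.3 kJ/mol

This conformer (eclipsed): tBu(0°)/I(0°) eclipsed 16.7; Ph(120°)/H(120°) eclipsed 7.0; OH(240°)/OCH3(240°) eclipsed 7.6 → 31.3 kJ/mol.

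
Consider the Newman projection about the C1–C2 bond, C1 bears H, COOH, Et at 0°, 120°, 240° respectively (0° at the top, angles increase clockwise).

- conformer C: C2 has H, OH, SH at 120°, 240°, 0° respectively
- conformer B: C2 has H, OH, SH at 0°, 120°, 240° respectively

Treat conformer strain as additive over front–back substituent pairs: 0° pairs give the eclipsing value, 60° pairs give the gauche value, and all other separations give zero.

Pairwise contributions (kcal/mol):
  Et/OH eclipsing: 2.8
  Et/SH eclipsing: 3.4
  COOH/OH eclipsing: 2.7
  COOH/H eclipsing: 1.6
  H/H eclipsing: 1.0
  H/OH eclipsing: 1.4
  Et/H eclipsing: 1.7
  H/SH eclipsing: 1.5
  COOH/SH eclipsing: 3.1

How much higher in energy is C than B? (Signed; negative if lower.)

C is eclipsed. H at 0° is eclipsed with SH at 0° (1.5); COOH at 120° is eclipsed with H at 120° (1.6); Et at 240° is eclipsed with OH at 240° (2.8). Total 5.9 kcal/mol.
B is eclipsed. H at 0° is eclipsed with H at 0° (1.0); COOH at 120° is eclipsed with OH at 120° (2.7); Et at 240° is eclipsed with SH at 240° (3.4). Total 7.1 kcal/mol.
E(C) − E(B) = 5.9 − 7.1 = -1.2 kcal/mol.

-1.2 kcal/mol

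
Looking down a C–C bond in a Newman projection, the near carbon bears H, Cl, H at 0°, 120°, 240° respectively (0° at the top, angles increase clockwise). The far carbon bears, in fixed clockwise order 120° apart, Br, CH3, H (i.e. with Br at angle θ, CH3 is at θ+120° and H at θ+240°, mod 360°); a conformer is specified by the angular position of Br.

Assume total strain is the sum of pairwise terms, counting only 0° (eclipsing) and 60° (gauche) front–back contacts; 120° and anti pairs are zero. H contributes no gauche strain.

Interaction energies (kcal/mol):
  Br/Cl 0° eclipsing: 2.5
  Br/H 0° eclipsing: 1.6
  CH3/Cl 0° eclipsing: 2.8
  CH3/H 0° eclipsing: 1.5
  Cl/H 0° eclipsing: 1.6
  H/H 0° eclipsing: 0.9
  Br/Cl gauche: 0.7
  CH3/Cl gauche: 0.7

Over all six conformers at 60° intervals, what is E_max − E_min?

Br at 0° (eclipsed): H–Br eclipsed, Cl–CH3 eclipsed, H–H eclipsed; 1.6 + 2.8 + 0.9 = 5.3 kcal/mol.
Br at 60° (staggered): Cl–Br gauche, Cl–CH3 gauche; 0.7 + 0.7 = 1.4 kcal/mol.
Br at 120° (eclipsed): H–H eclipsed, Cl–Br eclipsed, H–CH3 eclipsed; 0.9 + 2.5 + 1.5 = 4.9 kcal/mol.
Br at 180° (staggered): Cl–Br gauche; 0.7 = 0.7 kcal/mol.
Br at 240° (eclipsed): H–CH3 eclipsed, Cl–H eclipsed, H–Br eclipsed; 1.5 + 1.6 + 1.6 = 4.7 kcal/mol.
Br at 300° (staggered): Cl–CH3 gauche; 0.7 = 0.7 kcal/mol.
Max at 0° (5.3 kcal/mol), min at 180° (0.7 kcal/mol); barrier = 4.6 kcal/mol.

4.6 kcal/mol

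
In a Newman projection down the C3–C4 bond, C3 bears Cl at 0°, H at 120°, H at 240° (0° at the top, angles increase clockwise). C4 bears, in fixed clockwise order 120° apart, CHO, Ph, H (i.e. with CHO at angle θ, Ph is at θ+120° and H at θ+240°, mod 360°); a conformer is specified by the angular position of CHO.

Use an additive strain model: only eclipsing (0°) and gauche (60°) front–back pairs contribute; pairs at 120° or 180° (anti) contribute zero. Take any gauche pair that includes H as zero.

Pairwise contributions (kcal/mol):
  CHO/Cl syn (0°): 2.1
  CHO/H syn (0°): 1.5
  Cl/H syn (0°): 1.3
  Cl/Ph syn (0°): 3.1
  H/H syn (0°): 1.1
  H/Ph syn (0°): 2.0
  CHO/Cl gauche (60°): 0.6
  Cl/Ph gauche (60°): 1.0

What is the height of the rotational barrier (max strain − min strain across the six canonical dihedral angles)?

CHO at 0° (eclipsed): Cl(0°)/CHO(0°) eclipsed 2.1; H(120°)/Ph(120°) eclipsed 2.0; H(240°)/H(240°) eclipsed 1.1 → 5.2 kcal/mol.
CHO at 60° (staggered): Cl(0°)/CHO(60°) gauche 0.6 → 0.6 kcal/mol.
CHO at 120° (eclipsed): Cl(0°)/H(0°) eclipsed 1.3; H(120°)/CHO(120°) eclipsed 1.5; H(240°)/Ph(240°) eclipsed 2.0 → 4.8 kcal/mol.
CHO at 180° (staggered): Cl(0°)/Ph(300°) gauche 1.0 → 1.0 kcal/mol.
CHO at 240° (eclipsed): Cl(0°)/Ph(0°) eclipsed 3.1; H(120°)/H(120°) eclipsed 1.1; H(240°)/CHO(240°) eclipsed 1.5 → 5.7 kcal/mol.
CHO at 300° (staggered): Cl(0°)/CHO(300°) gauche 0.6; Cl(0°)/Ph(60°) gauche 1.0 → 1.6 kcal/mol.
Max at 240° (5.7 kcal/mol), min at 60° (0.6 kcal/mol); barrier = 5.1 kcal/mol.

5.1 kcal/mol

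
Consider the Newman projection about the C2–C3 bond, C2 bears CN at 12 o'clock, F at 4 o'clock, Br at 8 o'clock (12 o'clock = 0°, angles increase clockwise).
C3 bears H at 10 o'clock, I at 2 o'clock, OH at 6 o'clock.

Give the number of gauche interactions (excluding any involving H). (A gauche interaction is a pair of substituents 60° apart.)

4

Non-H gauche pairs: CN(0°)/I(60°); F(120°)/I(60°); F(120°)/OH(180°); Br(240°)/OH(180°) — 4 interactions.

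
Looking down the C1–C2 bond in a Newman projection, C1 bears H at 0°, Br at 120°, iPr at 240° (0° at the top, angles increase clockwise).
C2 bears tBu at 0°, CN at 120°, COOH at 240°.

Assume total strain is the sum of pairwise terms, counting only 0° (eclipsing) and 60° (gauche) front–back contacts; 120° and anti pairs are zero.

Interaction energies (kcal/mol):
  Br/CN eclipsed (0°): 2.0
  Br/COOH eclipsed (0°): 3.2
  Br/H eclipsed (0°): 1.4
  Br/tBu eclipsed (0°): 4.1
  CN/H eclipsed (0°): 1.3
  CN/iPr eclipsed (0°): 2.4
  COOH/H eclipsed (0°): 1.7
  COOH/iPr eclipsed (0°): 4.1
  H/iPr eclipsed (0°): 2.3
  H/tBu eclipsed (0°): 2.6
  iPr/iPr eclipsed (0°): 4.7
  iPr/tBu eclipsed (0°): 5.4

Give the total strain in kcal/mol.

8.7 kcal/mol

This conformer (eclipsed): H(0°)/tBu(0°) eclipsed 2.6; Br(120°)/CN(120°) eclipsed 2.0; iPr(240°)/COOH(240°) eclipsed 4.1 → 8.7 kcal/mol.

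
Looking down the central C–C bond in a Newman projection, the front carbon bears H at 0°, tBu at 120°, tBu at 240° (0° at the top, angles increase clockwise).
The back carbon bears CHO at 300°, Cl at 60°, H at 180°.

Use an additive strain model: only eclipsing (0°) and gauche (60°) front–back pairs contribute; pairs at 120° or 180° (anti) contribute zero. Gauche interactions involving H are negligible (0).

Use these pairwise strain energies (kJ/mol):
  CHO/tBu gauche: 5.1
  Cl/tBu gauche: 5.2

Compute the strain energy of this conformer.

10.3 kJ/mol

This conformer (staggered): tBu(120°)/Cl(60°) gauche 5.2; tBu(240°)/CHO(300°) gauche 5.1 → 10.3 kJ/mol.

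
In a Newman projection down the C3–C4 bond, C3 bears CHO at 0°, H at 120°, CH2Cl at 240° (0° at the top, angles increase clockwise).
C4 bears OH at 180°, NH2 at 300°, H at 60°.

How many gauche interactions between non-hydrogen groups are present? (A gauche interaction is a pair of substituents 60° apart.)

3

Non-H gauche pairs: CHO(0°)/NH2(300°); CH2Cl(240°)/OH(180°); CH2Cl(240°)/NH2(300°) — 3 interactions.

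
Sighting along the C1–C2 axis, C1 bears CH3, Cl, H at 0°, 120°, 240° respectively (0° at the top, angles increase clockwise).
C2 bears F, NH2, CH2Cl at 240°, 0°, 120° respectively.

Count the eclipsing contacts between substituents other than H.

Non-H eclipsing pairs: CH3(0°)/NH2(0°); Cl(120°)/CH2Cl(120°) — 2 interactions.

2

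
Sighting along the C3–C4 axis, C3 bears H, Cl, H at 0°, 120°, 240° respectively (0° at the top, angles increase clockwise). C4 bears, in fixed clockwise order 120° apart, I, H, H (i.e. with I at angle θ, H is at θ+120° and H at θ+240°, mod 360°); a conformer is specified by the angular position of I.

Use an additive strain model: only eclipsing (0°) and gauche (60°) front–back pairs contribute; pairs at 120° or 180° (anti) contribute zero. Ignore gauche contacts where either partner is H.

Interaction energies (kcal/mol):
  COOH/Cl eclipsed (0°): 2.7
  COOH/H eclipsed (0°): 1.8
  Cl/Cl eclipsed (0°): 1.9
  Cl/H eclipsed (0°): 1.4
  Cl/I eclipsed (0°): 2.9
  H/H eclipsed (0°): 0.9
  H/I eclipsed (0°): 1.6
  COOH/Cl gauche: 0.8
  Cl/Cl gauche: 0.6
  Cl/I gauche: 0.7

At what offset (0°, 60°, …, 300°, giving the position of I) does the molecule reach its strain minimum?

I at 0° (eclipsed): H(0°)/I(0°) eclipsed 1.6; Cl(120°)/H(120°) eclipsed 1.4; H(240°)/H(240°) eclipsed 0.9 → 3.9 kcal/mol.
I at 60° (staggered): Cl(120°)/I(60°) gauche 0.7 → 0.7 kcal/mol.
I at 120° (eclipsed): H(0°)/H(0°) eclipsed 0.9; Cl(120°)/I(120°) eclipsed 2.9; H(240°)/H(240°) eclipsed 0.9 → 4.7 kcal/mol.
I at 180° (staggered): Cl(120°)/I(180°) gauche 0.7 → 0.7 kcal/mol.
I at 240° (eclipsed): H(0°)/H(0°) eclipsed 0.9; Cl(120°)/H(120°) eclipsed 1.4; H(240°)/I(240°) eclipsed 1.6 → 3.9 kcal/mol.
I at 300° (staggered): no non-H gauche contacts → 0.0 kcal/mol.
The minimum (0.0 kcal/mol) occurs with I at 300°.

300°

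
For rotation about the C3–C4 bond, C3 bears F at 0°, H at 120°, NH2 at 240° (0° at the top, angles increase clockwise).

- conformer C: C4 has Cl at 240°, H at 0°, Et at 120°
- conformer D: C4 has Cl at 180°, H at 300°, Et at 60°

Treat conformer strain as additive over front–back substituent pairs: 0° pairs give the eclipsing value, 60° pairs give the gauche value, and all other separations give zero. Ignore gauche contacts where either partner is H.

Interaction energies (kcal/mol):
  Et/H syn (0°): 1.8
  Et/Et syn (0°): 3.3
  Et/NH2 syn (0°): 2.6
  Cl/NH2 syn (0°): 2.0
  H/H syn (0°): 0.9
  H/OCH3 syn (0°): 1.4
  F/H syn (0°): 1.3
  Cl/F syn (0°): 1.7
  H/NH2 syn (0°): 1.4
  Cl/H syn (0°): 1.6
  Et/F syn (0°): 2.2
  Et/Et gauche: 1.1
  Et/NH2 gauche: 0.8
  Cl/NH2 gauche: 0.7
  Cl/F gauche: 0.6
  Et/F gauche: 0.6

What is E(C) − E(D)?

C (eclipsed): F–H eclipsed, H–Et eclipsed, NH2–Cl eclipsed; 1.3 + 1.8 + 2.0 = 5.1 kcal/mol.
D (staggered): F–Et gauche, NH2–Cl gauche; 0.6 + 0.7 = 1.3 kcal/mol.
E(C) − E(D) = 5.1 − 1.3 = +3.8 kcal/mol.

+3.8 kcal/mol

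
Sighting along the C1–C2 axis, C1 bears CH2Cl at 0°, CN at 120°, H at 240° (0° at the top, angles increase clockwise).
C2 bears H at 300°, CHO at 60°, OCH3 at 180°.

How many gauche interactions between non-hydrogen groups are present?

Non-H gauche pairs: CH2Cl(0°)/CHO(60°); CN(120°)/CHO(60°); CN(120°)/OCH3(180°) — 3 interactions.

3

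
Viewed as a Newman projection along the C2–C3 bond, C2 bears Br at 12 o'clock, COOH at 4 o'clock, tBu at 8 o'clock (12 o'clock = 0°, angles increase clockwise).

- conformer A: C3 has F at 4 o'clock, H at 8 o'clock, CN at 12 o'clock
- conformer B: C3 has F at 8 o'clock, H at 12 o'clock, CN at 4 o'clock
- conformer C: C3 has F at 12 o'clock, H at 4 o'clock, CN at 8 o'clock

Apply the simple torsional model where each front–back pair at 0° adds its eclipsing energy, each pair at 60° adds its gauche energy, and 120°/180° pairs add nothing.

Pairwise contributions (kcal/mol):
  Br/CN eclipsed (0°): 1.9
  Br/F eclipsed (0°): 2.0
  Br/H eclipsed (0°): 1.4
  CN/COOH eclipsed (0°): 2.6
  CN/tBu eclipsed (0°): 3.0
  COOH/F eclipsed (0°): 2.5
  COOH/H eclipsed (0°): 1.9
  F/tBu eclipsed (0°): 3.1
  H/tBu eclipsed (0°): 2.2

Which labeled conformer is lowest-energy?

A

A (eclipsed): Br(0°)/CN(0°) eclipsed 1.9; COOH(120°)/F(120°) eclipsed 2.5; tBu(240°)/H(240°) eclipsed 2.2 → 6.6 kcal/mol.
B (eclipsed): Br(0°)/H(0°) eclipsed 1.4; COOH(120°)/CN(120°) eclipsed 2.6; tBu(240°)/F(240°) eclipsed 3.1 → 7.1 kcal/mol.
C (eclipsed): Br(0°)/F(0°) eclipsed 2.0; COOH(120°)/H(120°) eclipsed 1.9; tBu(240°)/CN(240°) eclipsed 3.0 → 6.9 kcal/mol.
A has the lowest total (6.6 kcal/mol).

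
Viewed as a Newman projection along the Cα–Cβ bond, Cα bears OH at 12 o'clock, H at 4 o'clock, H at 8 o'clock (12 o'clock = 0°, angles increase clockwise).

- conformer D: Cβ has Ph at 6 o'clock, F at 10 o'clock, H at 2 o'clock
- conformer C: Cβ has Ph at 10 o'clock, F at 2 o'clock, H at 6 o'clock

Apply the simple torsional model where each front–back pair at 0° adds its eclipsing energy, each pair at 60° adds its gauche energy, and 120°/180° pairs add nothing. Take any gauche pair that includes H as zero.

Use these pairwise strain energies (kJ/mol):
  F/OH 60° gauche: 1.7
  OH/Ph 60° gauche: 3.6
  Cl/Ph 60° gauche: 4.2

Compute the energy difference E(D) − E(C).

-3.6 kJ/mol

D (staggered): OH(0°)/F(300°) gauche 1.7 → 1.7 kJ/mol.
C (staggered): OH(0°)/Ph(300°) gauche 3.6; OH(0°)/F(60°) gauche 1.7 → 5.3 kJ/mol.
E(D) − E(C) = 1.7 − 5.3 = -3.6 kJ/mol.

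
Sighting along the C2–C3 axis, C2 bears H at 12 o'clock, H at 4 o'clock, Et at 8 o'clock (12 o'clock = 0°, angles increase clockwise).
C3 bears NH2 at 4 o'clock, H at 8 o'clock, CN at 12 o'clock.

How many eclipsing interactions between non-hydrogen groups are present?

0

Every eclipsing pair involves H, so the count is 0.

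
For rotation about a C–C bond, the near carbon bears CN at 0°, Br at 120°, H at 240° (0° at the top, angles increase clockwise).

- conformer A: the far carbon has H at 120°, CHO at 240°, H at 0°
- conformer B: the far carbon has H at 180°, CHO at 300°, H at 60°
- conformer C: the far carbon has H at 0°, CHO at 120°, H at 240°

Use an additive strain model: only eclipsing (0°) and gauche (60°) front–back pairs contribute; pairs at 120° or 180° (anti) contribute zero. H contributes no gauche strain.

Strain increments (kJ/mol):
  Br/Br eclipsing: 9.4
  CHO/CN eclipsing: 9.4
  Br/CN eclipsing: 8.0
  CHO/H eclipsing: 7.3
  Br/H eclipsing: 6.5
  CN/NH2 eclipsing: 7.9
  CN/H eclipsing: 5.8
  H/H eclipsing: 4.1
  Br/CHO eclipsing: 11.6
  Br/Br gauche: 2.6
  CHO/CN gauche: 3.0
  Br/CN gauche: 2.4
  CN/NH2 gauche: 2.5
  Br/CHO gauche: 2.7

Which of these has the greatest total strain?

A (eclipsed): CN(0°)/H(0°) eclipsed 5.8; Br(120°)/H(120°) eclipsed 6.5; H(240°)/CHO(240°) eclipsed 7.3 → 19.6 kJ/mol.
B (staggered): CN(0°)/CHO(300°) gauche 3.0 → 3.0 kJ/mol.
C (eclipsed): CN(0°)/H(0°) eclipsed 5.8; Br(120°)/CHO(120°) eclipsed 11.6; H(240°)/H(240°) eclipsed 4.1 → 21.5 kJ/mol.
C has the highest total (21.5 kJ/mol).

C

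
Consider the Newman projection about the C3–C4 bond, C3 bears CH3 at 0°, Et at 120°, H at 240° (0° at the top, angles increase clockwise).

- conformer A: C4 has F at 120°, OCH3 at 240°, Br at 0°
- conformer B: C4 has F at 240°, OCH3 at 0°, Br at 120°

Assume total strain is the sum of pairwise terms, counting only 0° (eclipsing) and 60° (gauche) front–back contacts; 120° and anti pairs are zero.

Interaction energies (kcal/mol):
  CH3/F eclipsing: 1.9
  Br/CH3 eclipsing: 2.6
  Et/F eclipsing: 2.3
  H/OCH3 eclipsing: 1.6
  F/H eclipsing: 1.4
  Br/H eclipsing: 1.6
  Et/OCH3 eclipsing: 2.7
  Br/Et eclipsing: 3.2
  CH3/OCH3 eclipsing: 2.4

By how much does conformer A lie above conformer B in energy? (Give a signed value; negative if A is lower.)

-0.5 kcal/mol

A (eclipsed): CH3–Br eclipsed, Et–F eclipsed, H–OCH3 eclipsed; 2.6 + 2.3 + 1.6 = 6.5 kcal/mol.
B (eclipsed): CH3–OCH3 eclipsed, Et–Br eclipsed, H–F eclipsed; 2.4 + 3.2 + 1.4 = 7.0 kcal/mol.
E(A) − E(B) = 6.5 − 7.0 = -0.5 kcal/mol.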